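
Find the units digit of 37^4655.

Last digits of 7^n: 7, 9, 3, 1 (period 4).
4655 mod 4 = 3, so the last digit matches 7^3 = 3.

3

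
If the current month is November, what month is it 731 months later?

Dividing 731 by 12 gives quotient 60 and remainder 11.
November + 11 months → October.

October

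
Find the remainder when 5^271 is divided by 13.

8

By repeated squaring mod 13: 5^1≡5, 5^2≡12, 5^4≡1, 5^8≡1, 5^16≡1, 5^32≡1, 5^64≡1, 5^128≡1, 5^256≡1.
Since 271 = 1 + 2 + 4 + 8 + 256 in binary, 5^271 ≡ 5·12·1·1·1 ≡ 8 (mod 13).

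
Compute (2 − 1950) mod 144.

Dividing 1950 by 144 gives quotient 13 and remainder 78.
(2 − 78) mod 144 = 68.

68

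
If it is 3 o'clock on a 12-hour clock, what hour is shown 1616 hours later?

11

Dividing 1616 by 12 gives quotient 134 and remainder 8.
3 + 8 → 11 on a 12-hour dial.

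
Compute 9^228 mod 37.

By repeated squaring mod 37: 9^1≡9, 9^2≡7, 9^4≡12, 9^8≡33, 9^16≡16, 9^32≡34, 9^64≡9, 9^128≡7.
228 = 4 + 32 + 64 + 128, so 9^228 ≡ 12·34·9·7 ≡ 26 (mod 37).

26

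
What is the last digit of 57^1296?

Powers of 7 mod 10 repeat with period 4: 7, 9, 3, 1.
1296 mod 4 = 0, so the last digit matches 7^4 = 1.

1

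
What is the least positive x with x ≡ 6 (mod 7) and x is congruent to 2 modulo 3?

x ≡ 2 (mod 3) gives x ∈ {2, 5, 8, 11, 14, 17, 20}.
The first of these with x mod 7 = 6 is 20.

20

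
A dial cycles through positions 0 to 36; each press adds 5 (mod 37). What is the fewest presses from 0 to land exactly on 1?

37 = 7·5 + 2
5 = 2·2 + 1
2 = 2·1 + 0
Back-substituting gives 5·15 ≡ 1 (mod 37).

15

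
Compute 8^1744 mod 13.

1

Successive squares of 8 mod 13: 8^1≡8, 8^2≡12, 8^4≡1, 8^8≡1, 8^16≡1, 8^32≡1, 8^64≡1, 8^128≡1, 8^256≡1, 8^512≡1, 8^1024≡1.
1744 = 16 + 64 + 128 + 512 + 1024, so 8^1744 ≡ 1·1·1·1·1 ≡ 1 (mod 13).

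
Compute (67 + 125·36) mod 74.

125·36 = 4500.
4500 − 60·74 = 60, so 4500 ≡ 60 (mod 74).
(67 + 60) mod 74 = 53.

53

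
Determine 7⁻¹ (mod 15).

15 = 2·7 + 1
7 = 7·1 + 0
Back-substituting gives 7·13 ≡ 1 (mod 15).

13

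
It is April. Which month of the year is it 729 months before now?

July

729 − 60·12 = 9, so 729 ≡ 9 (mod 12).
April − 9 months → July.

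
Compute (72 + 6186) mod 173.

30

6186 mod 173 = 131 (since 35·173 = 6055).
(72 + 131) mod 173 = 30.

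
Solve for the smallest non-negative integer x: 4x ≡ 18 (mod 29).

4⁻¹ ≡ 22 (mod 29) because 4·22 = 88 = 3·29 + 1.
Multiplying both sides by 22: x ≡ 22·18 = 396 ≡ 19 (mod 29).
Check: 4·19 = 76 = 2·29 + 18.

19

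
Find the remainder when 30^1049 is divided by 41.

29

Successive squares of 30 mod 41: 30^1≡30, 30^2≡39, 30^4≡4, 30^8≡16, 30^16≡10, 30^32≡18, 30^64≡37, 30^128≡16, 30^256≡10, 30^512≡18, 30^1024≡37.
1049 = 1 + 8 + 16 + 1024, so 30^1049 ≡ 30·16·10·37 ≡ 29 (mod 41).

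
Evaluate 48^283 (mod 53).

By repeated squaring mod 53: 48^1≡48, 48^2≡25, 48^4≡42, 48^8≡15, 48^16≡13, 48^32≡10, 48^64≡47, 48^128≡36, 48^256≡24.
283 = 1 + 2 + 8 + 16 + 256, so 48^283 ≡ 48·25·15·13·24 ≡ 14 (mod 53).

14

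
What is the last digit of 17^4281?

The units digit of 17^n cycles with period 4: 7, 9, 3, 1, …
4281 mod 4 = 1, so the last digit matches 7^1 = 7.

7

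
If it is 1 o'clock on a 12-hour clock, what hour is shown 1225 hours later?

1225 = 102·12 + 1, so 1225 mod 12 = 1.
1 + 1 → 2 on a 12-hour dial.

2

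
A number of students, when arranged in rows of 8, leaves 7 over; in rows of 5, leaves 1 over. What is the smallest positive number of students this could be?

Since 5·5 ≡ 1 (mod 8), take x = 1 + 5·((7−1)·5 mod 8) = 1 + 5·6 = 31.
Check: 31 mod 8 = 7, 31 mod 5 = 1.

31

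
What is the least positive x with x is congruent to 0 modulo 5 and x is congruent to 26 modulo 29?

Since 29·4 ≡ 1 (mod 5), take x = 26 + 29·((0−26)·4 mod 5) = 26 + 29·1 = 55.
Check: 55 mod 5 = 0, 55 mod 29 = 26.

55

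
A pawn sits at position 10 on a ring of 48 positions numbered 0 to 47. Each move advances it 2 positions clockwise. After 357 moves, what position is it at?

357·2 = 714.
Dividing 714 by 48 gives quotient 14 and remainder 42.
(10 + 42) mod 48 = 4.

4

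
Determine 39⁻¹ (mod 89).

16

39·16 = 624 = 7·89 + 1, so 39⁻¹ ≡ 16 (mod 89).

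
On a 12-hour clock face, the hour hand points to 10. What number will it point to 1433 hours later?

3

Dividing 1433 by 12 gives quotient 119 and remainder 5.
10 + 5 → 3 on a 12-hour dial.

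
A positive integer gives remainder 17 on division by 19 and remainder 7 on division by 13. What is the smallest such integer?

150

Since 13·3 ≡ 1 (mod 19), take x = 7 + 13·((17−7)·3 mod 19) = 7 + 13·11 = 150.
Check: 150 mod 19 = 17, 150 mod 13 = 7.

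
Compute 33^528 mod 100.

By repeated squaring mod 100: 33^1≡33, 33^2≡89, 33^4≡21, 33^8≡41, 33^16≡81, 33^32≡61, 33^64≡21, 33^128≡41, 33^256≡81, 33^512≡61.
Since 528 = 16 + 512 in binary, 33^528 ≡ 81·61 ≡ 41 (mod 100).

41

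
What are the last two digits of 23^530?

Square-and-reduce mod 100: 23^1≡23, 23^2≡29, 23^4≡41, 23^8≡81, 23^16≡61, 23^32≡21, 23^64≡41, 23^128≡81, 23^256≡61, 23^512≡21.
530 = 2 + 16 + 512, so 23^530 ≡ 29·61·21 ≡ 49 (mod 100).

49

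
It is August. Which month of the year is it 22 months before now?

22 mod 12 = 10 (since 1·12 = 12).
August − 10 months → October.

October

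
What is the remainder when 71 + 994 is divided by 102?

45

Dividing 994 by 102 gives quotient 9 and remainder 76.
(71 + 76) mod 102 = 45.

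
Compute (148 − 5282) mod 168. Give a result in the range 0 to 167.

74

Dividing 5282 by 168 gives quotient 31 and remainder 74.
(148 − 74) mod 168 = 74.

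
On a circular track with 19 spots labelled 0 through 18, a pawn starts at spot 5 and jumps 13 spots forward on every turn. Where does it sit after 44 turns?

44·13 = 572.
572 − 30·19 = 2, so 572 ≡ 2 (mod 19).
(5 + 2) mod 19 = 7.

7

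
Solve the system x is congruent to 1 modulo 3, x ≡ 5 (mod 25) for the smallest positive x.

Since 25·1 ≡ 1 (mod 3), take x = 5 + 25·((1−5)·1 mod 3) = 5 + 25·2 = 55.
Check: 55 mod 3 = 1, 55 mod 25 = 5.

55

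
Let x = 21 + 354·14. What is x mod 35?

7

354·14 = 4956.
4956 = 141·35 + 21, so 4956 mod 35 = 21.
(21 + 21) mod 35 = 7.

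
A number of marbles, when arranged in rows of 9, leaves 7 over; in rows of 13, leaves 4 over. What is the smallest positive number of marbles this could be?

43

x ≡ 7 (mod 9) gives x ∈ {7, 16, 25, 34, 43}.
The first of these with x mod 13 = 4 is 43.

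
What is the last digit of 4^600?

6

The units digit of 4^n cycles with period 2: 4, 6, …
600 leaves remainder 0 on division by 2, so 4^600 ends in 6.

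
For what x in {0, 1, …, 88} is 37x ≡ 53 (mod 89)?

37⁻¹ ≡ 77 (mod 89) because 37·77 = 2849 = 32·89 + 1.
Multiplying both sides by 77: x ≡ 77·53 = 4081 ≡ 76 (mod 89).

76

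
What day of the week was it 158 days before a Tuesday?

Friday

158 = 22·7 + 4, so 158 mod 7 = 4.
Tuesday − 4 days → Friday.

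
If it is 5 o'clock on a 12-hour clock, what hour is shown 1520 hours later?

1

1520 − 126·12 = 8, so 1520 ≡ 8 (mod 12).
5 + 8 → 1 on a 12-hour dial.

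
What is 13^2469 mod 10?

Powers of 3 mod 10 repeat with period 4: 3, 9, 7, 1.
2469 leaves remainder 1 on division by 4, so 13^2469 ends in 3.

3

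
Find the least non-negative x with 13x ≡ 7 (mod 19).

2

The inverse of 13 mod 19 is 3 (since 13·3 = 39 ≡ 1).
So x ≡ 3·7 = 21 ≡ 2 (mod 19).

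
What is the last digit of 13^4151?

7

Powers of 3 mod 10 repeat with period 4: 3, 9, 7, 1.
4151 leaves remainder 3 on division by 4, so 13^4151 ends in 7.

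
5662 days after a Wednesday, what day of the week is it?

Tuesday

5662 = 808·7 + 6, so 5662 mod 7 = 6.
Wednesday + 6 days → Tuesday.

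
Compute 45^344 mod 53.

By repeated squaring mod 53: 45^1≡45, 45^2≡11, 45^4≡15, 45^8≡13, 45^16≡10, 45^32≡47, 45^64≡36, 45^128≡24, 45^256≡46.
344 = 8 + 16 + 64 + 256, so 45^344 ≡ 13·10·36·46 ≡ 47 (mod 53).

47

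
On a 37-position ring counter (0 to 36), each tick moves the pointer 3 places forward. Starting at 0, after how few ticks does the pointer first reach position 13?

The inverse of 3 mod 37 is 25 (since 3·25 = 75 ≡ 1).
Multiplying both sides by 25: x ≡ 25·13 = 325 ≡ 29 (mod 37).

29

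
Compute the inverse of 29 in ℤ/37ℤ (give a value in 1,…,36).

23

37 = 1·29 + 8
29 = 3·8 + 5
8 = 1·5 + 3
5 = 1·3 + 2
3 = 1·2 + 1
2 = 2·1 + 0
Back-substituting gives 29·23 ≡ 1 (mod 37).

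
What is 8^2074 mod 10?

4

Last digits of 8^n: 8, 4, 2, 6 (period 4).
2074 leaves remainder 2 on division by 4, so 8^2074 ends in 4.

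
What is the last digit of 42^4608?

6

The units digit of 42^n cycles with period 4: 2, 4, 8, 6, …
4608 mod 4 = 0, so the last digit matches 2^4 = 6.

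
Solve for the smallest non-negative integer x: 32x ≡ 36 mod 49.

44

32⁻¹ ≡ 23 (mod 49) because 32·23 = 736 = 15·49 + 1.
So x ≡ 23·36 = 828 ≡ 44 (mod 49).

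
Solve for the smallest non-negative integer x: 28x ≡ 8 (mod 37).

32

The inverse of 28 mod 37 is 4 (since 28·4 = 112 ≡ 1).
Multiplying both sides by 4: x ≡ 4·8 = 32 ≡ 32 (mod 37).
Check: 28·32 = 896 = 24·37 + 8.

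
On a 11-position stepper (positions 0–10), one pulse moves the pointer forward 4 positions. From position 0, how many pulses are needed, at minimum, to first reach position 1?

3

11 = 2·4 + 3
4 = 1·3 + 1
3 = 3·1 + 0
Back-substituting gives 4·3 ≡ 1 (mod 11).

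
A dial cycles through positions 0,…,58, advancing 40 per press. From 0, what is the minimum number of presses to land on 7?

40

The inverse of 40 mod 59 is 31 (since 40·31 = 1240 ≡ 1).
So x ≡ 31·7 = 217 ≡ 40 (mod 59).
Check: 40·40 = 1600 = 27·59 + 7.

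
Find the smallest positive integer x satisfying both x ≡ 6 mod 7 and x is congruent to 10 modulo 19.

x ≡ 6 (mod 7) gives x ∈ {6, 13, 20, 27, 34, 41, 48}.
The first of these with x mod 19 = 10 is 48.

48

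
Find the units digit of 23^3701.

Powers of 3 mod 10 repeat with period 4: 3, 9, 7, 1.
3701 leaves remainder 1 on division by 4, so 23^3701 ends in 3.

3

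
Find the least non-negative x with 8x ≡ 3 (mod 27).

8⁻¹ ≡ 17 (mod 27) because 8·17 = 136 = 5·27 + 1.
Multiplying both sides by 17: x ≡ 17·3 = 51 ≡ 24 (mod 27).

24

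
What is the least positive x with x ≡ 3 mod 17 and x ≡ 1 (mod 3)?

x ≡ 1 (mod 3) gives x ∈ {1, 4, 7, 10, 13, 16, 19, 22, …}.
The first of these with x mod 17 = 3 is 37.

37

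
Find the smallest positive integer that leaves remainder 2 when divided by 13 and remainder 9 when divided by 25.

184

x ≡ 2 (mod 13) gives x ∈ {2, 15, 28, 41, 54, 67, 80, 93, …}.
The first of these with x mod 25 = 9 is 184.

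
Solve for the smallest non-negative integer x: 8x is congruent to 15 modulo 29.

8⁻¹ ≡ 11 (mod 29) because 8·11 = 88 = 3·29 + 1.
Multiplying both sides by 11: x ≡ 11·15 = 165 ≡ 20 (mod 29).

20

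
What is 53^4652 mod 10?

1

The units digit of 53^n cycles with period 4: 3, 9, 7, 1, …
4652 mod 4 = 0, so the last digit matches 3^4 = 1.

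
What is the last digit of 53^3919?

Powers of 3 mod 10 repeat with period 4: 3, 9, 7, 1.
3919 leaves remainder 3 on division by 4, so 53^3919 ends in 7.

7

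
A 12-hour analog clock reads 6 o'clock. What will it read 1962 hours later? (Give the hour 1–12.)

12

Dividing 1962 by 12 gives quotient 163 and remainder 6.
6 + 6 → 12 on a 12-hour dial.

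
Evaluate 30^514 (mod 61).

19

Square-and-reduce mod 61: 30^1≡30, 30^2≡46, 30^4≡42, 30^8≡56, 30^16≡25, 30^32≡15, 30^64≡42, 30^128≡56, 30^256≡25, 30^512≡15.
514 = 2 + 512, so 30^514 ≡ 46·15 ≡ 19 (mod 61).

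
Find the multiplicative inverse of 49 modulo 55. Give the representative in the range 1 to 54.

9

55 = 1·49 + 6
49 = 8·6 + 1
6 = 6·1 + 0
Back-substituting gives 49·9 ≡ 1 (mod 55).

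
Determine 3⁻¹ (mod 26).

9

26 = 8·3 + 2
3 = 1·2 + 1
2 = 2·1 + 0
Back-substituting gives 3·9 ≡ 1 (mod 26).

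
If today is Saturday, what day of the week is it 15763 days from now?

Friday

15763 − 2251·7 = 6, so 15763 ≡ 6 (mod 7).
Saturday + 6 days → Friday.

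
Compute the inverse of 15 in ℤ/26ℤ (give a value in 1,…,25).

7

26 = 1·15 + 11
15 = 1·11 + 4
11 = 2·4 + 3
4 = 1·3 + 1
3 = 3·1 + 0
Back-substituting gives 15·7 ≡ 1 (mod 26).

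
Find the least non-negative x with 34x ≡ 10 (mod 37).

The inverse of 34 mod 37 is 12 (since 34·12 = 408 ≡ 1).
Multiplying both sides by 12: x ≡ 12·10 = 120 ≡ 9 (mod 37).

9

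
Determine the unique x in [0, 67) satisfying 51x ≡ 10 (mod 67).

58

51⁻¹ ≡ 46 (mod 67) because 51·46 = 2346 = 35·67 + 1.
So x ≡ 46·10 = 460 ≡ 58 (mod 67).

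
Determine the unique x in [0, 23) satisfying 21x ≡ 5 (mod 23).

9

21⁻¹ ≡ 11 (mod 23) because 21·11 = 231 = 10·23 + 1.
Multiplying both sides by 11: x ≡ 11·5 = 55 ≡ 9 (mod 23).
Check: 21·9 = 189 = 8·23 + 5.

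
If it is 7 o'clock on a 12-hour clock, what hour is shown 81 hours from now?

81 = 6·12 + 9, so 81 mod 12 = 9.
7 + 9 → 4 on a 12-hour dial.

4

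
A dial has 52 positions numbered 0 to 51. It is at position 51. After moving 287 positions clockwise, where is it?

26

287 − 5·52 = 27, so 287 ≡ 27 (mod 52).
(51 + 27) mod 52 = 26.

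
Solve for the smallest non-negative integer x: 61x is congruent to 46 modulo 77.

26

The inverse of 61 mod 77 is 24 (since 61·24 = 1464 ≡ 1).
So x ≡ 24·46 = 1104 ≡ 26 (mod 77).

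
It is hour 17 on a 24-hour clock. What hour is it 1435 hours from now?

1435 − 59·24 = 19, so 1435 ≡ 19 (mod 24).
(17 + 19) mod 24 = 12.

12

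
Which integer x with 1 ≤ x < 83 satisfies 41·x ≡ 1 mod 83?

81

41·81 = 3321 = 40·83 + 1, so 41⁻¹ ≡ 81 (mod 83).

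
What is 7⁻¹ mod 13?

2

7·2 = 14 = 1·13 + 1, so 7⁻¹ ≡ 2 (mod 13).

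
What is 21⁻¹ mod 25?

6

21·6 = 126 = 5·25 + 1, so 21⁻¹ ≡ 6 (mod 25).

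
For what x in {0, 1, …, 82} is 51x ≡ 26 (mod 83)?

77

51⁻¹ ≡ 70 (mod 83) because 51·70 = 3570 = 43·83 + 1.
Multiplying both sides by 70: x ≡ 70·26 = 1820 ≡ 77 (mod 83).
Check: 51·77 = 3927 = 47·83 + 26.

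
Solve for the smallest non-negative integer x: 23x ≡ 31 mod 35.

23⁻¹ ≡ 32 (mod 35) because 23·32 = 736 = 21·35 + 1.
Multiplying both sides by 32: x ≡ 32·31 = 992 ≡ 12 (mod 35).
Check: 23·12 = 276 = 7·35 + 31.

12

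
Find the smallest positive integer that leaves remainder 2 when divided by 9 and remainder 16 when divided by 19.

Since 19·1 ≡ 1 (mod 9), take x = 16 + 19·((2−16)·1 mod 9) = 16 + 19·4 = 92.
Check: 92 mod 9 = 2, 92 mod 19 = 16.

92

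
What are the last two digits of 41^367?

81

Successive squares of 41 mod 100: 41^1≡41, 41^2≡81, 41^4≡61, 41^8≡21, 41^16≡41, 41^32≡81, 41^64≡61, 41^128≡21, 41^256≡41.
Since 367 = 1 + 2 + 4 + 8 + 32 + 64 + 256 in binary, 41^367 ≡ 41·81·61·21·81·61·41 ≡ 81 (mod 100).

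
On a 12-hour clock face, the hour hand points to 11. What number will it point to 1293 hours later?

1293 = 107·12 + 9, so 1293 mod 12 = 9.
11 + 9 → 8 on a 12-hour dial.

8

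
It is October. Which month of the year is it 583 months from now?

583 = 48·12 + 7, so 583 mod 12 = 7.
October + 7 months → May.

May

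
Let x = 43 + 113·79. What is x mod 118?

113·79 = 8927.
8927 = 75·118 + 77, so 8927 mod 118 = 77.
(43 + 77) mod 118 = 2.

2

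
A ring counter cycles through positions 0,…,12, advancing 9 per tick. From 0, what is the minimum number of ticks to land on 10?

9⁻¹ ≡ 3 (mod 13) because 9·3 = 27 = 2·13 + 1.
So x ≡ 3·10 = 30 ≡ 4 (mod 13).

4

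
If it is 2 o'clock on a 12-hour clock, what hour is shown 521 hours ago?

521 − 43·12 = 5, so 521 ≡ 5 (mod 12).
2 − 5 → 9 on a 12-hour dial.

9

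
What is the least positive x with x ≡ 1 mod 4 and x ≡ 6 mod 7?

x ≡ 1 (mod 4) gives x ∈ {1, 5, 9, 13}.
The first of these with x mod 7 = 6 is 13.

13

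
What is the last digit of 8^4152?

6

Last digits of 8^n: 8, 4, 2, 6 (period 4).
4152 mod 4 = 0, so the last digit matches 8^4 = 6.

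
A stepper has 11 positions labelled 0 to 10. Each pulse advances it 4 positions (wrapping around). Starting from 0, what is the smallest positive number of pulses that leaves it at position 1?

11 = 2·4 + 3
4 = 1·3 + 1
3 = 3·1 + 0
Back-substituting gives 4·3 ≡ 1 (mod 11).

3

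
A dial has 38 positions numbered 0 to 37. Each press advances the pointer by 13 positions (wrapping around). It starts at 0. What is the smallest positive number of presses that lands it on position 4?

The inverse of 13 mod 38 is 3 (since 13·3 = 39 ≡ 1).
Multiplying both sides by 3: x ≡ 3·4 = 12 ≡ 12 (mod 38).

12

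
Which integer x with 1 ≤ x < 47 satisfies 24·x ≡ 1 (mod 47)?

2

47 = 1·24 + 23
24 = 1·23 + 1
23 = 23·1 + 0
Back-substituting gives 24·2 ≡ 1 (mod 47).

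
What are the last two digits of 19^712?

Successive squares of 19 mod 100: 19^1≡19, 19^2≡61, 19^4≡21, 19^8≡41, 19^16≡81, 19^32≡61, 19^64≡21, 19^128≡41, 19^256≡81, 19^512≡61.
Since 712 = 8 + 64 + 128 + 512 in binary, 19^712 ≡ 41·21·41·61 ≡ 61 (mod 100).

61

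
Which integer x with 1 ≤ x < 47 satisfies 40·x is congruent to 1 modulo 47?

20

47 = 1·40 + 7
40 = 5·7 + 5
7 = 1·5 + 2
5 = 2·2 + 1
2 = 2·1 + 0
Back-substituting gives 40·20 ≡ 1 (mod 47).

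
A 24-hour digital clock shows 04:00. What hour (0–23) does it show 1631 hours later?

Dividing 1631 by 24 gives quotient 67 and remainder 23.
(4 + 23) mod 24 = 3.

3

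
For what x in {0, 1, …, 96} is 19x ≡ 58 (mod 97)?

49

The inverse of 19 mod 97 is 46 (since 19·46 = 874 ≡ 1).
So x ≡ 46·58 = 2668 ≡ 49 (mod 97).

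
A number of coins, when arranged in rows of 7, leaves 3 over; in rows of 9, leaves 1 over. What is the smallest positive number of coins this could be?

10

x ≡ 3 (mod 7) gives x ∈ {3, 10}.
The first of these with x mod 9 = 1 is 10.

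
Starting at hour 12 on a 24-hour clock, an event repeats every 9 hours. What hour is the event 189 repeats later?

9

189·9 = 1701.
1701 − 70·24 = 21, so 1701 ≡ 21 (mod 24).
(12 + 21) mod 24 = 9.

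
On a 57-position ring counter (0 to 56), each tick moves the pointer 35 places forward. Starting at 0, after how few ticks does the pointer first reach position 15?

33

The inverse of 35 mod 57 is 44 (since 35·44 = 1540 ≡ 1).
So x ≡ 44·15 = 660 ≡ 33 (mod 57).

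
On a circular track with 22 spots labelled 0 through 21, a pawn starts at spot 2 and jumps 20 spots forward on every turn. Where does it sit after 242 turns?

2

242·20 = 4840.
4840 = 220·22 + 0, so 4840 mod 22 = 0.
(2 + 0) mod 22 = 2.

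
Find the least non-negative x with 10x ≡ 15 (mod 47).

10⁻¹ ≡ 33 (mod 47) because 10·33 = 330 = 7·47 + 1.
Multiplying both sides by 33: x ≡ 33·15 = 495 ≡ 25 (mod 47).

25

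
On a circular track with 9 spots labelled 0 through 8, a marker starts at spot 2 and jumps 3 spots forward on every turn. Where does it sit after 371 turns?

8

371·3 = 1113.
1113 mod 9 = 6 (since 123·9 = 1107).
(2 + 6) mod 9 = 8.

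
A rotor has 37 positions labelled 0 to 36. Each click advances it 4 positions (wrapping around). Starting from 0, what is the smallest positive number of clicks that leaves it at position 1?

37 = 9·4 + 1
4 = 4·1 + 0
Back-substituting gives 4·28 ≡ 1 (mod 37).

28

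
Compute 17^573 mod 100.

By repeated squaring mod 100: 17^1≡17, 17^2≡89, 17^4≡21, 17^8≡41, 17^16≡81, 17^32≡61, 17^64≡21, 17^128≡41, 17^256≡81, 17^512≡61.
573 = 1 + 4 + 8 + 16 + 32 + 512, so 17^573 ≡ 17·21·41·81·61·61 ≡ 37 (mod 100).

37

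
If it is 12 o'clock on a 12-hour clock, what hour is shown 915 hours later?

915 = 76·12 + 3, so 915 mod 12 = 3.
12 + 3 → 3 on a 12-hour dial.

3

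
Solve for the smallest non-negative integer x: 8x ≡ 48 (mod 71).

The inverse of 8 mod 71 is 9 (since 8·9 = 72 ≡ 1).
Multiplying both sides by 9: x ≡ 9·48 = 432 ≡ 6 (mod 71).
Check: 8·6 = 48 = 0·71 + 48.

6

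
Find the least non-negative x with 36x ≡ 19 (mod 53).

The inverse of 36 mod 53 is 28 (since 36·28 = 1008 ≡ 1).
Multiplying both sides by 28: x ≡ 28·19 = 532 ≡ 2 (mod 53).

2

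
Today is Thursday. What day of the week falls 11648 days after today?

11648 − 1664·7 = 0, so 11648 ≡ 0 (mod 7).
Thursday + 0 days → Thursday.

Thursday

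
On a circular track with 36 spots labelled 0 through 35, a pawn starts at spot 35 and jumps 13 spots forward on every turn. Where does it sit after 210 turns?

210·13 = 2730.
2730 mod 36 = 30 (since 75·36 = 2700).
(35 + 30) mod 36 = 29.

29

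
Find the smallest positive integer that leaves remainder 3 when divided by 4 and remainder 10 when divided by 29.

39

Since 29·1 ≡ 1 (mod 4), take x = 10 + 29·((3−10)·1 mod 4) = 10 + 29·1 = 39.
Check: 39 mod 4 = 3, 39 mod 29 = 10.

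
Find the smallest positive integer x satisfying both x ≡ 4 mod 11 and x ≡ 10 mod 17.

180

Since 17·2 ≡ 1 (mod 11), take x = 10 + 17·((4−10)·2 mod 11) = 10 + 17·10 = 180.
Check: 180 mod 11 = 4, 180 mod 17 = 10.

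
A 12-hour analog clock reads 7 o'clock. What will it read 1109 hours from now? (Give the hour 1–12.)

12

1109 mod 12 = 5 (since 92·12 = 1104).
7 + 5 → 12 on a 12-hour dial.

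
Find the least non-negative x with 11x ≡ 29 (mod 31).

The inverse of 11 mod 31 is 17 (since 11·17 = 187 ≡ 1).
So x ≡ 17·29 = 493 ≡ 28 (mod 31).

28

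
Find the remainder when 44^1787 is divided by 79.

72

Successive squares of 44 mod 79: 44^1≡44, 44^2≡40, 44^4≡20, 44^8≡5, 44^16≡25, 44^32≡72, 44^64≡49, 44^128≡31, 44^256≡13, 44^512≡11, 44^1024≡42.
Since 1787 = 1 + 2 + 8 + 16 + 32 + 64 + 128 + 512 + 1024 in binary, 44^1787 ≡ 44·40·5·25·72·49·31·11·42 ≡ 72 (mod 79).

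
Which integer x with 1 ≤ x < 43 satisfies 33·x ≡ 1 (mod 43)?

30

43 = 1·33 + 10
33 = 3·10 + 3
10 = 3·3 + 1
3 = 3·1 + 0
Back-substituting gives 33·30 ≡ 1 (mod 43).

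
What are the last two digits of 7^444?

01

By repeated squaring mod 100: 7^1≡7, 7^2≡49, 7^4≡1, 7^8≡1, 7^16≡1, 7^32≡1, 7^64≡1, 7^128≡1, 7^256≡1.
444 = 4 + 8 + 16 + 32 + 128 + 256, so 7^444 ≡ 1·1·1·1·1·1 ≡ 1 (mod 100).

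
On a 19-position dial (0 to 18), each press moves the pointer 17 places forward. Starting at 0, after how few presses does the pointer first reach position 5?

7

The inverse of 17 mod 19 is 9 (since 17·9 = 153 ≡ 1).
Multiplying both sides by 9: x ≡ 9·5 = 45 ≡ 7 (mod 19).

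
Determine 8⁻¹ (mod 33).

33 = 4·8 + 1
8 = 8·1 + 0
Back-substituting gives 8·29 ≡ 1 (mod 33).

29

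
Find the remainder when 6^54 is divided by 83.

64

Successive squares of 6 mod 83: 6^1≡6, 6^2≡36, 6^4≡51, 6^8≡28, 6^16≡37, 6^32≡41.
54 = 2 + 4 + 16 + 32, so 6^54 ≡ 36·51·37·41 ≡ 64 (mod 83).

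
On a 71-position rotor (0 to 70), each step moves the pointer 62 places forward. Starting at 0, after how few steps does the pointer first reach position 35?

4

62⁻¹ ≡ 63 (mod 71) because 62·63 = 3906 = 55·71 + 1.
So x ≡ 63·35 = 2205 ≡ 4 (mod 71).
Check: 62·4 = 248 = 3·71 + 35.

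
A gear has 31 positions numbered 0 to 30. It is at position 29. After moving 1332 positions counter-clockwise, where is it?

1332 − 42·31 = 30, so 1332 ≡ 30 (mod 31).
(29 − 30) mod 31 = 30.

30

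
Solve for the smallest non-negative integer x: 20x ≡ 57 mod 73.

20⁻¹ ≡ 11 (mod 73) because 20·11 = 220 = 3·73 + 1.
Multiplying both sides by 11: x ≡ 11·57 = 627 ≡ 43 (mod 73).

43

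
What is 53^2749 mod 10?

3

Last digits of 3^n: 3, 9, 7, 1 (period 4).
2749 leaves remainder 1 on division by 4, so 53^2749 ends in 3.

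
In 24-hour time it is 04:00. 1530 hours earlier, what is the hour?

Dividing 1530 by 24 gives quotient 63 and remainder 18.
(4 − 18) mod 24 = 10.

10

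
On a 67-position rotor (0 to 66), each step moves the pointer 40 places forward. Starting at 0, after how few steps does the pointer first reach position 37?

16

The inverse of 40 mod 67 is 62 (since 40·62 = 2480 ≡ 1).
So x ≡ 62·37 = 2294 ≡ 16 (mod 67).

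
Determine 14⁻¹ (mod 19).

19 = 1·14 + 5
14 = 2·5 + 4
5 = 1·4 + 1
4 = 4·1 + 0
Back-substituting gives 14·15 ≡ 1 (mod 19).

15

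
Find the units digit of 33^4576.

1

Powers of 3 mod 10 repeat with period 4: 3, 9, 7, 1.
4576 mod 4 = 0, so the last digit matches 3^4 = 1.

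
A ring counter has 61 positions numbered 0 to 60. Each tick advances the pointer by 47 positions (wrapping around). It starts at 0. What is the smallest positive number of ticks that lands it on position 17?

38

The inverse of 47 mod 61 is 13 (since 47·13 = 611 ≡ 1).
So x ≡ 13·17 = 221 ≡ 38 (mod 61).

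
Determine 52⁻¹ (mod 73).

73 = 1·52 + 21
52 = 2·21 + 10
21 = 2·10 + 1
10 = 10·1 + 0
Back-substituting gives 52·66 ≡ 1 (mod 73).

66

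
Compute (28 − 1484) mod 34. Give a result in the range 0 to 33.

6

1484 mod 34 = 22 (since 43·34 = 1462).
(28 − 22) mod 34 = 6.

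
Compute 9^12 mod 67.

9

By repeated squaring mod 67: 9^1≡9, 9^2≡14, 9^4≡62, 9^8≡25.
Since 12 = 4 + 8 in binary, 9^12 ≡ 62·25 ≡ 9 (mod 67).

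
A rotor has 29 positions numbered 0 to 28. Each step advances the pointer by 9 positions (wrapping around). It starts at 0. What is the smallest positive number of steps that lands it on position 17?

18

The inverse of 9 mod 29 is 13 (since 9·13 = 117 ≡ 1).
So x ≡ 13·17 = 221 ≡ 18 (mod 29).
Check: 9·18 = 162 = 5·29 + 17.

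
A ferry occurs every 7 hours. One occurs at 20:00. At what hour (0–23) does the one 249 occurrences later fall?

249·7 = 1743.
1743 mod 24 = 15 (since 72·24 = 1728).
(20 + 15) mod 24 = 11.

11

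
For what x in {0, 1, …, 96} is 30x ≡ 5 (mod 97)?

81

The inverse of 30 mod 97 is 55 (since 30·55 = 1650 ≡ 1).
Multiplying both sides by 55: x ≡ 55·5 = 275 ≡ 81 (mod 97).
Check: 30·81 = 2430 = 25·97 + 5.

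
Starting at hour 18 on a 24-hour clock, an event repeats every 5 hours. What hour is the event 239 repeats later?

239·5 = 1195.
1195 − 49·24 = 19, so 1195 ≡ 19 (mod 24).
(18 + 19) mod 24 = 13.

13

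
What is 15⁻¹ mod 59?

4

59 = 3·15 + 14
15 = 1·14 + 1
14 = 14·1 + 0
Back-substituting gives 15·4 ≡ 1 (mod 59).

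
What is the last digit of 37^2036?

Powers of 7 mod 10 repeat with period 4: 7, 9, 3, 1.
2036 leaves remainder 0 on division by 4, so 37^2036 ends in 1.

1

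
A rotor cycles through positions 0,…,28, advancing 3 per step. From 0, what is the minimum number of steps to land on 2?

The inverse of 3 mod 29 is 10 (since 3·10 = 30 ≡ 1).
Multiplying both sides by 10: x ≡ 10·2 = 20 ≡ 20 (mod 29).
Check: 3·20 = 60 = 2·29 + 2.

20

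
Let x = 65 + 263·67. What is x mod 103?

73

263·67 = 17621.
17621 − 171·103 = 8, so 17621 ≡ 8 (mod 103).
(65 + 8) mod 103 = 73.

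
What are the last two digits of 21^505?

Square-and-reduce mod 100: 21^1≡21, 21^2≡41, 21^4≡81, 21^8≡61, 21^16≡21, 21^32≡41, 21^64≡81, 21^128≡61, 21^256≡21.
Since 505 = 1 + 8 + 16 + 32 + 64 + 128 + 256 in binary, 21^505 ≡ 21·61·21·41·81·61·21 ≡ 1 (mod 100).

01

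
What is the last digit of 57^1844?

1

Powers of 7 mod 10 repeat with period 4: 7, 9, 3, 1.
1844 mod 4 = 0, so the last digit matches 7^4 = 1.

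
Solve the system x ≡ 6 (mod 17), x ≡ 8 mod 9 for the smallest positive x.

x ≡ 8 (mod 9) gives x ∈ {8, 17, 26, 35, 44, 53, 62, 71, …}.
The first of these with x mod 17 = 6 is 125.

125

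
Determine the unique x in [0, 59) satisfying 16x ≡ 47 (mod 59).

16⁻¹ ≡ 48 (mod 59) because 16·48 = 768 = 13·59 + 1.
So x ≡ 48·47 = 2256 ≡ 14 (mod 59).
Check: 16·14 = 224 = 3·59 + 47.

14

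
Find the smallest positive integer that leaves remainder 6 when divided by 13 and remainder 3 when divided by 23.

x ≡ 6 (mod 13) gives x ∈ {6, 19, 32, 45, 58, 71, 84, 97, …}.
The first of these with x mod 23 = 3 is 279.

279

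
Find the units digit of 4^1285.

The units digit of 4^n cycles with period 2: 4, 6, …
1285 leaves remainder 1 on division by 2, so 4^1285 ends in 4.

4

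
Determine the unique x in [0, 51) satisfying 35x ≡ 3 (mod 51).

3

35⁻¹ ≡ 35 (mod 51) because 35·35 = 1225 = 24·51 + 1.
Multiplying both sides by 35: x ≡ 35·3 = 105 ≡ 3 (mod 51).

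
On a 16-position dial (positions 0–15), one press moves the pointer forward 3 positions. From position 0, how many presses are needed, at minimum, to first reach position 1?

11

16 = 5·3 + 1
3 = 3·1 + 0
Back-substituting gives 3·11 ≡ 1 (mod 16).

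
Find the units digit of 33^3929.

Powers of 3 mod 10 repeat with period 4: 3, 9, 7, 1.
3929 mod 4 = 1, so the last digit matches 3^1 = 3.

3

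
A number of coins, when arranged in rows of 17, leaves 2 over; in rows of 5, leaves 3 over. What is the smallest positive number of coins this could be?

x ≡ 3 (mod 5) gives x ∈ {3, 8, 13, 18, 23, 28, 33, 38, …}.
The first of these with x mod 17 = 2 is 53.

53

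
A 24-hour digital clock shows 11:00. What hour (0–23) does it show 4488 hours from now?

Dividing 4488 by 24 gives quotient 187 and remainder 0.
(11 + 0) mod 24 = 11.

11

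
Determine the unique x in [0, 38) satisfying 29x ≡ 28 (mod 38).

18

The inverse of 29 mod 38 is 21 (since 29·21 = 609 ≡ 1).
So x ≡ 21·28 = 588 ≡ 18 (mod 38).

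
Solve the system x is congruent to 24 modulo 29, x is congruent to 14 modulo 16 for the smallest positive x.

430

Since 16·20 ≡ 1 (mod 29), take x = 14 + 16·((24−14)·20 mod 29) = 14 + 16·26 = 430.
Check: 430 mod 29 = 24, 430 mod 16 = 14.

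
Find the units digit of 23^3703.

7

Last digits of 3^n: 3, 9, 7, 1 (period 4).
3703 leaves remainder 3 on division by 4, so 23^3703 ends in 7.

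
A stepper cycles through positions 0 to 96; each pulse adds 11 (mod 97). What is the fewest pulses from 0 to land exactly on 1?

53

11·53 = 583 = 6·97 + 1, so 11⁻¹ ≡ 53 (mod 97).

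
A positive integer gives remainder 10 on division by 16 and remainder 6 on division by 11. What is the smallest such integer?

x ≡ 6 (mod 11) gives x ∈ {6, 17, 28, 39, 50, 61, 72, 83, …}.
The first of these with x mod 16 = 10 is 138.

138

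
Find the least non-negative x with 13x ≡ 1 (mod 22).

13⁻¹ ≡ 17 (mod 22) because 13·17 = 221 = 10·22 + 1.
Multiplying both sides by 17: x ≡ 17·1 = 17 ≡ 17 (mod 22).
Check: 13·17 = 221 = 10·22 + 1.

17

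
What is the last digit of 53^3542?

9

The units digit of 53^n cycles with period 4: 3, 9, 7, 1, …
3542 leaves remainder 2 on division by 4, so 53^3542 ends in 9.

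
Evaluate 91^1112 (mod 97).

61

By repeated squaring mod 97: 91^1≡91, 91^2≡36, 91^4≡35, 91^8≡61, 91^16≡35, 91^32≡61, 91^64≡35, 91^128≡61, 91^256≡35, 91^512≡61, 91^1024≡35.
1112 = 8 + 16 + 64 + 1024, so 91^1112 ≡ 61·35·35·35 ≡ 61 (mod 97).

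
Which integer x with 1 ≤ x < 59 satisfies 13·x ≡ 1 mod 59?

59 = 4·13 + 7
13 = 1·7 + 6
7 = 1·6 + 1
6 = 6·1 + 0
Back-substituting gives 13·50 ≡ 1 (mod 59).

50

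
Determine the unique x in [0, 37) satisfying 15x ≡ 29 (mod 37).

34

15⁻¹ ≡ 5 (mod 37) because 15·5 = 75 = 2·37 + 1.
So x ≡ 5·29 = 145 ≡ 34 (mod 37).
Check: 15·34 = 510 = 13·37 + 29.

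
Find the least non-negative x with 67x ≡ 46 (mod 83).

49

The inverse of 67 mod 83 is 57 (since 67·57 = 3819 ≡ 1).
So x ≡ 57·46 = 2622 ≡ 49 (mod 83).
Check: 67·49 = 3283 = 39·83 + 46.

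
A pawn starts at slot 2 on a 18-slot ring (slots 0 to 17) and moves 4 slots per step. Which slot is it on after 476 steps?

16

476·4 = 1904.
1904 mod 18 = 14 (since 105·18 = 1890).
(2 + 14) mod 18 = 16.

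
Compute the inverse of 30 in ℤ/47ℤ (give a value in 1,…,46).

11

47 = 1·30 + 17
30 = 1·17 + 13
17 = 1·13 + 4
13 = 3·4 + 1
4 = 4·1 + 0
Back-substituting gives 30·11 ≡ 1 (mod 47).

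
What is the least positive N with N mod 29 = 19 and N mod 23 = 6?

Since 23·24 ≡ 1 (mod 29), take x = 6 + 23·((19−6)·24 mod 29) = 6 + 23·22 = 512.
Check: 512 mod 29 = 19, 512 mod 23 = 6.

512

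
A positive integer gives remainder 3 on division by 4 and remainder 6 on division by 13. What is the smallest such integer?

19

Since 13·1 ≡ 1 (mod 4), take x = 6 + 13·((3−6)·1 mod 4) = 6 + 13·1 = 19.
Check: 19 mod 4 = 3, 19 mod 13 = 6.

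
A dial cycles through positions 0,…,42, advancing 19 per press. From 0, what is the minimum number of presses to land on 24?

19⁻¹ ≡ 34 (mod 43) because 19·34 = 646 = 15·43 + 1.
So x ≡ 34·24 = 816 ≡ 42 (mod 43).

42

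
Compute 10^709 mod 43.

31

Successive squares of 10 mod 43: 10^1≡10, 10^2≡14, 10^4≡24, 10^8≡17, 10^16≡31, 10^32≡15, 10^64≡10, 10^128≡14, 10^256≡24, 10^512≡17.
709 = 1 + 4 + 64 + 128 + 512, so 10^709 ≡ 10·24·10·14·17 ≡ 31 (mod 43).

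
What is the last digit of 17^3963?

Powers of 7 mod 10 repeat with period 4: 7, 9, 3, 1.
3963 leaves remainder 3 on division by 4, so 17^3963 ends in 3.

3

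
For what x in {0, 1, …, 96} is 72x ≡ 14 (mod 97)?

46

The inverse of 72 mod 97 is 31 (since 72·31 = 2232 ≡ 1).
Multiplying both sides by 31: x ≡ 31·14 = 434 ≡ 46 (mod 97).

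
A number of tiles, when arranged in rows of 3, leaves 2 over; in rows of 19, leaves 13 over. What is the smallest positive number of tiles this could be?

x ≡ 2 (mod 3) gives x ∈ {2, 5, 8, 11, 14, 17, 20, 23, …}.
The first of these with x mod 19 = 13 is 32.

32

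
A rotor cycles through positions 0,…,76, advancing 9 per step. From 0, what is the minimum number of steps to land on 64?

67

9⁻¹ ≡ 60 (mod 77) because 9·60 = 540 = 7·77 + 1.
Multiplying both sides by 60: x ≡ 60·64 = 3840 ≡ 67 (mod 77).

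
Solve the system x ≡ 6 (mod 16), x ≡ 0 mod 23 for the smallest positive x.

Since 23·7 ≡ 1 (mod 16), take x = 0 + 23·((6−0)·7 mod 16) = 0 + 23·10 = 230.
Check: 230 mod 16 = 6, 230 mod 23 = 0.

230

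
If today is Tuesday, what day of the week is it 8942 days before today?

Saturday

8942 − 1277·7 = 3, so 8942 ≡ 3 (mod 7).
Tuesday − 3 days → Saturday.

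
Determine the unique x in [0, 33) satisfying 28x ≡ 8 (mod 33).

5

28⁻¹ ≡ 13 (mod 33) because 28·13 = 364 = 11·33 + 1.
So x ≡ 13·8 = 104 ≡ 5 (mod 33).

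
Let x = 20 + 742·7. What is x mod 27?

3

742·7 = 5194.
5194 − 192·27 = 10, so 5194 ≡ 10 (mod 27).
(20 + 10) mod 27 = 3.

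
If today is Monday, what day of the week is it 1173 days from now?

Friday

1173 − 167·7 = 4, so 1173 ≡ 4 (mod 7).
Monday + 4 days → Friday.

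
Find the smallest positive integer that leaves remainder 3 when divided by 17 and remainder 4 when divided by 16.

Since 16·16 ≡ 1 (mod 17), take x = 4 + 16·((3−4)·16 mod 17) = 4 + 16·1 = 20.
Check: 20 mod 17 = 3, 20 mod 16 = 4.

20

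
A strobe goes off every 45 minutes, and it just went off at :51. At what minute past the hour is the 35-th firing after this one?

35·45 = 1575.
1575 mod 60 = 15 (since 26·60 = 1560).
(51 + 15) mod 60 = 6.

6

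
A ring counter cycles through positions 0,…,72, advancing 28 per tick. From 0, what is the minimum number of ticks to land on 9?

28⁻¹ ≡ 60 (mod 73) because 28·60 = 1680 = 23·73 + 1.
Multiplying both sides by 60: x ≡ 60·9 = 540 ≡ 29 (mod 73).
Check: 28·29 = 812 = 11·73 + 9.

29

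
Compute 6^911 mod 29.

By repeated squaring mod 29: 6^1≡6, 6^2≡7, 6^4≡20, 6^8≡23, 6^16≡7, 6^32≡20, 6^64≡23, 6^128≡7, 6^256≡20, 6^512≡23.
Since 911 = 1 + 2 + 4 + 8 + 128 + 256 + 512 in binary, 6^911 ≡ 6·7·20·23·7·20·23 ≡ 6 (mod 29).

6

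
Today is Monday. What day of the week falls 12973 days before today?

Saturday

12973 = 1853·7 + 2, so 12973 mod 7 = 2.
Monday − 2 days → Saturday.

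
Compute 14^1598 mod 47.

Square-and-reduce mod 47: 14^1≡14, 14^2≡8, 14^4≡17, 14^8≡7, 14^16≡2, 14^32≡4, 14^64≡16, 14^128≡21, 14^256≡18, 14^512≡42, 14^1024≡25.
Since 1598 = 2 + 4 + 8 + 16 + 32 + 512 + 1024 in binary, 14^1598 ≡ 8·17·7·2·4·42·25 ≡ 32 (mod 47).

32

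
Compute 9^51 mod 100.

Square-and-reduce mod 100: 9^1≡9, 9^2≡81, 9^4≡61, 9^8≡21, 9^16≡41, 9^32≡81.
Since 51 = 1 + 2 + 16 + 32 in binary, 9^51 ≡ 9·81·41·81 ≡ 9 (mod 100).

9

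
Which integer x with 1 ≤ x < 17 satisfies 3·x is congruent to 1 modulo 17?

3·6 = 18 = 1·17 + 1, so 3⁻¹ ≡ 6 (mod 17).

6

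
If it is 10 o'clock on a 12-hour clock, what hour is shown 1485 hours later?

1485 − 123·12 = 9, so 1485 ≡ 9 (mod 12).
10 + 9 → 7 on a 12-hour dial.

7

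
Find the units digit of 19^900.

1

Last digits of 9^n: 9, 1 (period 2).
900 mod 2 = 0, so the last digit matches 9^2 = 1.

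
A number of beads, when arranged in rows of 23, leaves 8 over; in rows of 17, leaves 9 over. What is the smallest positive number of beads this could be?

x ≡ 9 (mod 17) gives x ∈ {9, 26, 43, 60, 77}.
The first of these with x mod 23 = 8 is 77.

77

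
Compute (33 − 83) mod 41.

32

83 = 2·41 + 1, so 83 mod 41 = 1.
(33 − 1) mod 41 = 32.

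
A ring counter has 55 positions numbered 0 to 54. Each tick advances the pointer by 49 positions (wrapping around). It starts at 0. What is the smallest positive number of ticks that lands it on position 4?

36

The inverse of 49 mod 55 is 9 (since 49·9 = 441 ≡ 1).
So x ≡ 9·4 = 36 ≡ 36 (mod 55).
Check: 49·36 = 1764 = 32·55 + 4.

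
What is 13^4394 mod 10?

9

The units digit of 13^n cycles with period 4: 3, 9, 7, 1, …
4394 mod 4 = 2, so the last digit matches 3^2 = 9.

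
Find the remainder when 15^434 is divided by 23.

16

Square-and-reduce mod 23: 15^1≡15, 15^2≡18, 15^4≡2, 15^8≡4, 15^16≡16, 15^32≡3, 15^64≡9, 15^128≡12, 15^256≡6.
434 = 2 + 16 + 32 + 128 + 256, so 15^434 ≡ 18·16·3·12·6 ≡ 16 (mod 23).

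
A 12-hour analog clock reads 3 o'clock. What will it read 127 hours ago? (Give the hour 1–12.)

127 = 10·12 + 7, so 127 mod 12 = 7.
3 − 7 → 8 on a 12-hour dial.

8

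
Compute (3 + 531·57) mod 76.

531·57 = 30267.
Dividing 30267 by 76 gives quotient 398 and remainder 19.
(3 + 19) mod 76 = 22.

22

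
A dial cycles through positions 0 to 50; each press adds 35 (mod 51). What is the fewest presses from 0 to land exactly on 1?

51 = 1·35 + 16
35 = 2·16 + 3
16 = 5·3 + 1
3 = 3·1 + 0
Back-substituting gives 35·35 ≡ 1 (mod 51).

35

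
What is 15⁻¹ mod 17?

15·8 = 120 = 7·17 + 1, so 15⁻¹ ≡ 8 (mod 17).

8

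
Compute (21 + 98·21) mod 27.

98·21 = 2058.
2058 mod 27 = 6 (since 76·27 = 2052).
(21 + 6) mod 27 = 0.

0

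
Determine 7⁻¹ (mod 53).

38

7·38 = 266 = 5·53 + 1, so 7⁻¹ ≡ 38 (mod 53).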